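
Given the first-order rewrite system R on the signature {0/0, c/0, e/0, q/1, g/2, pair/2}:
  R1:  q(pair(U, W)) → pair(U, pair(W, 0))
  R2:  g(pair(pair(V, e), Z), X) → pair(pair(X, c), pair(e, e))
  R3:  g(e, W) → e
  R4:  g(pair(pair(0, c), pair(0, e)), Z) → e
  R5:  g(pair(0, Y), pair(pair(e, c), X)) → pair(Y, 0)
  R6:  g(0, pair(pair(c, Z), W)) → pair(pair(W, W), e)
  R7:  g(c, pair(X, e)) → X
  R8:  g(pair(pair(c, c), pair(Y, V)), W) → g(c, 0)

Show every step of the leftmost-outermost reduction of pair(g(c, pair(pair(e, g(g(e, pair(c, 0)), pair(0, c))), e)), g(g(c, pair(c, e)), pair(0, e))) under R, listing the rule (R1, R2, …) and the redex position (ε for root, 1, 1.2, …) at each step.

pair(pair(e, e), 0)

1. pair(g(c, pair(pair(e, g(g(e, pair(c, 0)), pair(0, c))), e)), g(g(c, pair(c, e)), pair(0, e)))  →  pair(pair(e, g(g(e, pair(c, 0)), pair(0, c))), g(g(c, pair(c, e)), pair(0, e)))   [R7 at 1]
2. pair(pair(e, g(g(e, pair(c, 0)), pair(0, c))), g(g(c, pair(c, e)), pair(0, e)))  →  pair(pair(e, g(e, pair(0, c))), g(g(c, pair(c, e)), pair(0, e)))   [R3 at 1.2.1]
3. pair(pair(e, g(e, pair(0, c))), g(g(c, pair(c, e)), pair(0, e)))  →  pair(pair(e, e), g(g(c, pair(c, e)), pair(0, e)))   [R3 at 1.2]
4. pair(pair(e, e), g(g(c, pair(c, e)), pair(0, e)))  →  pair(pair(e, e), g(c, pair(0, e)))   [R7 at 2.1]
5. pair(pair(e, e), g(c, pair(0, e)))  →  pair(pair(e, e), 0)   [R7 at 2]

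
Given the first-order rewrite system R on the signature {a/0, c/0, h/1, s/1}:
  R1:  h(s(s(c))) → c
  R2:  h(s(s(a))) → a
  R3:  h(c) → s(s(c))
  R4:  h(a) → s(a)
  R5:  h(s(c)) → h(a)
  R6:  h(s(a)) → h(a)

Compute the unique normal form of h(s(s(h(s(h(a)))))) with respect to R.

1. h(s(s(h(s(h(a))))))  →  h(s(s(h(s(s(a))))))   [R4 at 1.1.1.1.1]
2. h(s(s(h(s(s(a))))))  →  h(s(s(a)))   [R2 at 1.1.1]
3. h(s(s(a)))  →  a   [R2 at ε]

a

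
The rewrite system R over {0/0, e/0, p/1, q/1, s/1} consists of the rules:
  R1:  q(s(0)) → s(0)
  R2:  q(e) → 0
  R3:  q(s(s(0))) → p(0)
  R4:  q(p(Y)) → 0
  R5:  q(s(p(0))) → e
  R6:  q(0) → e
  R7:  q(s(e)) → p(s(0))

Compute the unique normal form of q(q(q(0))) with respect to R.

1. q(q(q(0)))  →  q(q(e))   [R6 at 1.1]
2. q(q(e))  →  q(0)   [R2 at 1]
3. q(0)  →  e   [R6 at ε]

e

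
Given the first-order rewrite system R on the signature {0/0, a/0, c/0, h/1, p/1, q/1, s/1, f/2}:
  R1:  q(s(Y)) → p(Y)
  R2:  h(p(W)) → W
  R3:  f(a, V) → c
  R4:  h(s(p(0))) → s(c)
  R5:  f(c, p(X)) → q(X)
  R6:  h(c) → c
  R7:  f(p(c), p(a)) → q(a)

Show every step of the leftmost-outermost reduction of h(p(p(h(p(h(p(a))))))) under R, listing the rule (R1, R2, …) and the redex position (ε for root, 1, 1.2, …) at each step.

1. h(p(p(h(p(h(p(a)))))))  →  p(h(p(h(p(a)))))   [R2 at ε]
2. p(h(p(h(p(a)))))  →  p(h(p(a)))   [R2 at 1]
3. p(h(p(a)))  →  p(a)   [R2 at 1]

p(a)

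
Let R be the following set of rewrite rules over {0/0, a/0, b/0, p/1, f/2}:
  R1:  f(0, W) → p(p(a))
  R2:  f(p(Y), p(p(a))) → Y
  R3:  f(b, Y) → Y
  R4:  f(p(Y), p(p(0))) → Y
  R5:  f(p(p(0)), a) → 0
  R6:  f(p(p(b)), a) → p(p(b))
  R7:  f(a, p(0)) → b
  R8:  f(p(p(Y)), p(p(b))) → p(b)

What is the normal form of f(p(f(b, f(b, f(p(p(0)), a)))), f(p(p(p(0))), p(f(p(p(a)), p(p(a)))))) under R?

1. f(p(f(b, f(b, f(p(p(0)), a)))), f(p(p(p(0))), p(f(p(p(a)), p(p(a))))))  →  f(p(f(b, f(p(p(0)), a))), f(p(p(p(0))), p(f(p(p(a)), p(p(a))))))   [R3 at 1.1]
2. f(p(f(b, f(p(p(0)), a))), f(p(p(p(0))), p(f(p(p(a)), p(p(a))))))  →  f(p(f(p(p(0)), a)), f(p(p(p(0))), p(f(p(p(a)), p(p(a))))))   [R3 at 1.1]
3. f(p(f(p(p(0)), a)), f(p(p(p(0))), p(f(p(p(a)), p(p(a))))))  →  f(p(0), f(p(p(p(0))), p(f(p(p(a)), p(p(a))))))   [R5 at 1.1]
4. f(p(0), f(p(p(p(0))), p(f(p(p(a)), p(p(a))))))  →  f(p(0), f(p(p(p(0))), p(p(a))))   [R2 at 2.2.1]
5. f(p(0), f(p(p(p(0))), p(p(a))))  →  f(p(0), p(p(0)))   [R2 at 2]
6. f(p(0), p(p(0)))  →  0   [R4 at ε]

0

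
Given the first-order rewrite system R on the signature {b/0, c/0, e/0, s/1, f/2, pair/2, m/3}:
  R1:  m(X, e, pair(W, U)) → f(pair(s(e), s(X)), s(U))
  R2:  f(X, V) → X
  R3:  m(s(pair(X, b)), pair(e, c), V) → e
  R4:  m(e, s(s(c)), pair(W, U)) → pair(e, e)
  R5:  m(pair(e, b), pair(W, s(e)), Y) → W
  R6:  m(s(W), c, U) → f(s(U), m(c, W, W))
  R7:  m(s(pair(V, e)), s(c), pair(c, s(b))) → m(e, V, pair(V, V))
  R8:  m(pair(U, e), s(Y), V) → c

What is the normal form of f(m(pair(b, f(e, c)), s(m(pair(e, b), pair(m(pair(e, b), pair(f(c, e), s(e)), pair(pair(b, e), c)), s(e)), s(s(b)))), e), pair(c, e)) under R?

1. f(m(pair(b, f(e, c)), s(m(pair(e, b), pair(m(pair(e, b), pair(f(c, e), s(e)), pair(pair(b, e), c)), s(e)), s(s(b)))), e), pair(c, e))  →  m(pair(b, f(e, c)), s(m(pair(e, b), pair(m(pair(e, b), pair(f(c, e), s(e)), pair(pair(b, e), c)), s(e)), s(s(b)))), e)   [R2 at ε]
2. m(pair(b, f(e, c)), s(m(pair(e, b), pair(m(pair(e, b), pair(f(c, e), s(e)), pair(pair(b, e), c)), s(e)), s(s(b)))), e)  →  m(pair(b, e), s(m(pair(e, b), pair(m(pair(e, b), pair(f(c, e), s(e)), pair(pair(b, e), c)), s(e)), s(s(b)))), e)   [R2 at 1.2]
3. m(pair(b, e), s(m(pair(e, b), pair(m(pair(e, b), pair(f(c, e), s(e)), pair(pair(b, e), c)), s(e)), s(s(b)))), e)  →  c   [R8 at ε]

c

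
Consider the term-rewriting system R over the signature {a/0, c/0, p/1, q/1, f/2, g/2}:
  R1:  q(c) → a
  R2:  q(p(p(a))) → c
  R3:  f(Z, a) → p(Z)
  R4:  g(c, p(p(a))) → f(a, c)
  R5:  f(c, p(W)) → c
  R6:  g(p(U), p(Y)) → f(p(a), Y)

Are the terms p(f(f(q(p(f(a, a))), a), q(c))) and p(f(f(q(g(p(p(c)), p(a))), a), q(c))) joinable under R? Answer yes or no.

Reduce t₁ = p(f(f(q(p(f(a, a))), a), q(c))):
1. p(f(f(q(p(f(a, a))), a), q(c)))  →  p(f(p(q(p(f(a, a)))), q(c)))   [R3 at 1.1]
2. p(f(p(q(p(f(a, a)))), q(c)))  →  p(f(p(q(p(p(a)))), q(c)))   [R3 at 1.1.1.1.1]
3. p(f(p(q(p(p(a)))), q(c)))  →  p(f(p(c), q(c)))   [R2 at 1.1.1]
4. p(f(p(c), q(c)))  →  p(f(p(c), a))   [R1 at 1.2]
5. p(f(p(c), a))  →  p(p(p(c)))   [R3 at 1]

Reduce t₂ = p(f(f(q(g(p(p(c)), p(a))), a), q(c))):
1. p(f(f(q(g(p(p(c)), p(a))), a), q(c)))  →  p(f(p(q(g(p(p(c)), p(a)))), q(c)))   [R3 at 1.1]
2. p(f(p(q(g(p(p(c)), p(a)))), q(c)))  →  p(f(p(q(f(p(a), a))), q(c)))   [R6 at 1.1.1.1]
3. p(f(p(q(f(p(a), a))), q(c)))  →  p(f(p(q(p(p(a)))), q(c)))   [R3 at 1.1.1.1]
4. p(f(p(q(p(p(a)))), q(c)))  →  p(f(p(c), q(c)))   [R2 at 1.1.1]
5. p(f(p(c), q(c)))  →  p(f(p(c), a))   [R1 at 1.2]
6. p(f(p(c), a))  →  p(p(p(c)))   [R3 at 1]

yes — NF(t₁) = p(p(p(c))), NF(t₂) = p(p(p(c)))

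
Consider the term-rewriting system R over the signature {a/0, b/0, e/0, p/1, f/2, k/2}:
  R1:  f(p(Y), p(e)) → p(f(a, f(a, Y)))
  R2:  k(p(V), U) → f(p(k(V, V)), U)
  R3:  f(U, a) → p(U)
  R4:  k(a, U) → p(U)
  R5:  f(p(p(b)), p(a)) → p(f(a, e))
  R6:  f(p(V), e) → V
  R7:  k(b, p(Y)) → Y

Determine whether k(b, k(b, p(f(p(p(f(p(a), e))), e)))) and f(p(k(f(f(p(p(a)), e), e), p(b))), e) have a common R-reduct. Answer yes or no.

Reduce t₁ = k(b, k(b, p(f(p(p(f(p(a), e))), e)))):
1. k(b, k(b, p(f(p(p(f(p(a), e))), e))))  →  k(b, f(p(p(f(p(a), e))), e))   [R7 at 2]
2. k(b, f(p(p(f(p(a), e))), e))  →  k(b, p(f(p(a), e)))   [R6 at 2]
3. k(b, p(f(p(a), e)))  →  f(p(a), e)   [R7 at ε]
4. f(p(a), e)  →  a   [R6 at ε]

Reduce t₂ = f(p(k(f(f(p(p(a)), e), e), p(b))), e):
1. f(p(k(f(f(p(p(a)), e), e), p(b))), e)  →  k(f(f(p(p(a)), e), e), p(b))   [R6 at ε]
2. k(f(f(p(p(a)), e), e), p(b))  →  k(f(p(a), e), p(b))   [R6 at 1.1]
3. k(f(p(a), e), p(b))  →  k(a, p(b))   [R6 at 1]
4. k(a, p(b))  →  p(p(b))   [R4 at ε]

no — NF(t₁) = a, NF(t₂) = p(p(b))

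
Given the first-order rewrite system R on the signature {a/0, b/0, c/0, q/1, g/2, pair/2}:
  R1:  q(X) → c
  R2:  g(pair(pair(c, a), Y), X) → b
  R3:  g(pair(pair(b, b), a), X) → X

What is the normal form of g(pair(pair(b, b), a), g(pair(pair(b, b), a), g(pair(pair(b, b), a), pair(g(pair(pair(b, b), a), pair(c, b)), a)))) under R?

pair(pair(c, b), a)

1. g(pair(pair(b, b), a), g(pair(pair(b, b), a), g(pair(pair(b, b), a), pair(g(pair(pair(b, b), a), pair(c, b)), a))))  →  g(pair(pair(b, b), a), g(pair(pair(b, b), a), pair(g(pair(pair(b, b), a), pair(c, b)), a)))   [R3 at ε]
2. g(pair(pair(b, b), a), g(pair(pair(b, b), a), pair(g(pair(pair(b, b), a), pair(c, b)), a)))  →  g(pair(pair(b, b), a), pair(g(pair(pair(b, b), a), pair(c, b)), a))   [R3 at ε]
3. g(pair(pair(b, b), a), pair(g(pair(pair(b, b), a), pair(c, b)), a))  →  pair(g(pair(pair(b, b), a), pair(c, b)), a)   [R3 at ε]
4. pair(g(pair(pair(b, b), a), pair(c, b)), a)  →  pair(pair(c, b), a)   [R3 at 1]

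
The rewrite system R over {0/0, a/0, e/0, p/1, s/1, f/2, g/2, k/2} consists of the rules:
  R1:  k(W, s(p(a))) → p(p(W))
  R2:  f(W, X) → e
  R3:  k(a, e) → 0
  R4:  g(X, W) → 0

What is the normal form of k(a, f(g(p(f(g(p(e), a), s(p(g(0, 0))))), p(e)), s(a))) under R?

1. k(a, f(g(p(f(g(p(e), a), s(p(g(0, 0))))), p(e)), s(a)))  →  k(a, e)   [R2 at 2]
2. k(a, e)  →  0   [R3 at ε]

0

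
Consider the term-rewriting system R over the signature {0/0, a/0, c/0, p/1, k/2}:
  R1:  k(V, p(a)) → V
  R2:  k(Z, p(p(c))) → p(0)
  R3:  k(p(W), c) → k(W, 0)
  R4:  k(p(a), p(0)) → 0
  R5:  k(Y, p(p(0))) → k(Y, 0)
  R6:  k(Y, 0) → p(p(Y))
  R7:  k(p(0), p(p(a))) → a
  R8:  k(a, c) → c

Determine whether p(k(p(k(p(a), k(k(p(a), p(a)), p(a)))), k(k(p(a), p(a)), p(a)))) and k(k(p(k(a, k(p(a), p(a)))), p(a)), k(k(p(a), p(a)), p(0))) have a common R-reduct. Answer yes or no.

Reduce t₁ = p(k(p(k(p(a), k(k(p(a), p(a)), p(a)))), k(k(p(a), p(a)), p(a)))):
1. p(k(p(k(p(a), k(k(p(a), p(a)), p(a)))), k(k(p(a), p(a)), p(a))))  →  p(k(p(k(p(a), k(p(a), p(a)))), k(k(p(a), p(a)), p(a))))   [R1 at 1.1.1.2]
2. p(k(p(k(p(a), k(p(a), p(a)))), k(k(p(a), p(a)), p(a))))  →  p(k(p(k(p(a), p(a))), k(k(p(a), p(a)), p(a))))   [R1 at 1.1.1.2]
3. p(k(p(k(p(a), p(a))), k(k(p(a), p(a)), p(a))))  →  p(k(p(p(a)), k(k(p(a), p(a)), p(a))))   [R1 at 1.1.1]
4. p(k(p(p(a)), k(k(p(a), p(a)), p(a))))  →  p(k(p(p(a)), k(p(a), p(a))))   [R1 at 1.2]
5. p(k(p(p(a)), k(p(a), p(a))))  →  p(k(p(p(a)), p(a)))   [R1 at 1.2]
6. p(k(p(p(a)), p(a)))  →  p(p(p(a)))   [R1 at 1]

Reduce t₂ = k(k(p(k(a, k(p(a), p(a)))), p(a)), k(k(p(a), p(a)), p(0))):
1. k(k(p(k(a, k(p(a), p(a)))), p(a)), k(k(p(a), p(a)), p(0)))  →  k(p(k(a, k(p(a), p(a)))), k(k(p(a), p(a)), p(0)))   [R1 at 1]
2. k(p(k(a, k(p(a), p(a)))), k(k(p(a), p(a)), p(0)))  →  k(p(k(a, p(a))), k(k(p(a), p(a)), p(0)))   [R1 at 1.1.2]
3. k(p(k(a, p(a))), k(k(p(a), p(a)), p(0)))  →  k(p(a), k(k(p(a), p(a)), p(0)))   [R1 at 1.1]
4. k(p(a), k(k(p(a), p(a)), p(0)))  →  k(p(a), k(p(a), p(0)))   [R1 at 2.1]
5. k(p(a), k(p(a), p(0)))  →  k(p(a), 0)   [R4 at 2]
6. k(p(a), 0)  →  p(p(p(a)))   [R6 at ε]

yes — NF(t₁) = p(p(p(a))), NF(t₂) = p(p(p(a)))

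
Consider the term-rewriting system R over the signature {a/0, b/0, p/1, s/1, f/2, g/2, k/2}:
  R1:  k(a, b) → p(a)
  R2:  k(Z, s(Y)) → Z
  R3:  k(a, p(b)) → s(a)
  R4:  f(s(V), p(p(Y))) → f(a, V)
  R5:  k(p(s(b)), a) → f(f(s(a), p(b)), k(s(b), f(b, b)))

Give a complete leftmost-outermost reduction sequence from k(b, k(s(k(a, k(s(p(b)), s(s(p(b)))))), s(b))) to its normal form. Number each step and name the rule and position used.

1. k(b, k(s(k(a, k(s(p(b)), s(s(p(b)))))), s(b)))  →  k(b, s(k(a, k(s(p(b)), s(s(p(b)))))))   [R2 at 2]
2. k(b, s(k(a, k(s(p(b)), s(s(p(b)))))))  →  b   [R2 at ε]

b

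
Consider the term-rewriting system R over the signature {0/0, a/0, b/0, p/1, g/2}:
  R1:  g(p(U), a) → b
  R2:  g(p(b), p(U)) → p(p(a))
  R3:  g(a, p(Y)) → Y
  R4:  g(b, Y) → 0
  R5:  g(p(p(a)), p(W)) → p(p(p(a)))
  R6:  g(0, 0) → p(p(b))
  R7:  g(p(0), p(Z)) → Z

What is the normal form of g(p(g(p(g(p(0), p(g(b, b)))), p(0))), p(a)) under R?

1. g(p(g(p(g(p(0), p(g(b, b)))), p(0))), p(a))  →  g(p(g(p(g(b, b)), p(0))), p(a))   [R7 at 1.1.1.1]
2. g(p(g(p(g(b, b)), p(0))), p(a))  →  g(p(g(p(0), p(0))), p(a))   [R4 at 1.1.1.1]
3. g(p(g(p(0), p(0))), p(a))  →  g(p(0), p(a))   [R7 at 1.1]
4. g(p(0), p(a))  →  a   [R7 at ε]

a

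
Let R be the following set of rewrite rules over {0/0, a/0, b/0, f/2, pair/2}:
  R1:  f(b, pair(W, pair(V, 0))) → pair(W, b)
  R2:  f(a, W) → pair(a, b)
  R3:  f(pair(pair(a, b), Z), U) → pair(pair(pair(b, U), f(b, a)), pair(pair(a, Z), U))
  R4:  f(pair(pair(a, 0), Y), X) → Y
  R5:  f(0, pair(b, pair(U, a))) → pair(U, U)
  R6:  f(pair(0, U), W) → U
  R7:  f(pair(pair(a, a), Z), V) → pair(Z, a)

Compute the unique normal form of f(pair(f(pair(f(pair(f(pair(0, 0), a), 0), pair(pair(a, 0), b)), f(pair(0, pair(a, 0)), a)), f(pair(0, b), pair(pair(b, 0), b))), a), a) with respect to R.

a

1. f(pair(f(pair(f(pair(f(pair(0, 0), a), 0), pair(pair(a, 0), b)), f(pair(0, pair(a, 0)), a)), f(pair(0, b), pair(pair(b, 0), b))), a), a)  →  f(pair(f(pair(f(pair(0, 0), pair(pair(a, 0), b)), f(pair(0, pair(a, 0)), a)), f(pair(0, b), pair(pair(b, 0), b))), a), a)   [R6 at 1.1.1.1.1.1]
2. f(pair(f(pair(f(pair(0, 0), pair(pair(a, 0), b)), f(pair(0, pair(a, 0)), a)), f(pair(0, b), pair(pair(b, 0), b))), a), a)  →  f(pair(f(pair(0, f(pair(0, pair(a, 0)), a)), f(pair(0, b), pair(pair(b, 0), b))), a), a)   [R6 at 1.1.1.1]
3. f(pair(f(pair(0, f(pair(0, pair(a, 0)), a)), f(pair(0, b), pair(pair(b, 0), b))), a), a)  →  f(pair(f(pair(0, pair(a, 0)), a), a), a)   [R6 at 1.1]
4. f(pair(f(pair(0, pair(a, 0)), a), a), a)  →  f(pair(pair(a, 0), a), a)   [R6 at 1.1]
5. f(pair(pair(a, 0), a), a)  →  a   [R4 at ε]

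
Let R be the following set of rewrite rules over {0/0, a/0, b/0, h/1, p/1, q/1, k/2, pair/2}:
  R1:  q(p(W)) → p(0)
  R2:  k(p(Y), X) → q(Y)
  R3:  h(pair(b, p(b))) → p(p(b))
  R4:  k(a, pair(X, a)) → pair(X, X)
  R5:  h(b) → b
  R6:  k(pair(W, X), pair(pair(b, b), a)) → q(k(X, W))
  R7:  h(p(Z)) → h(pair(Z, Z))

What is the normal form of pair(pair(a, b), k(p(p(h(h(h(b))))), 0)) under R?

1. pair(pair(a, b), k(p(p(h(h(h(b))))), 0))  →  pair(pair(a, b), q(p(h(h(h(b))))))   [R2 at 2]
2. pair(pair(a, b), q(p(h(h(h(b))))))  →  pair(pair(a, b), p(0))   [R1 at 2]

pair(pair(a, b), p(0))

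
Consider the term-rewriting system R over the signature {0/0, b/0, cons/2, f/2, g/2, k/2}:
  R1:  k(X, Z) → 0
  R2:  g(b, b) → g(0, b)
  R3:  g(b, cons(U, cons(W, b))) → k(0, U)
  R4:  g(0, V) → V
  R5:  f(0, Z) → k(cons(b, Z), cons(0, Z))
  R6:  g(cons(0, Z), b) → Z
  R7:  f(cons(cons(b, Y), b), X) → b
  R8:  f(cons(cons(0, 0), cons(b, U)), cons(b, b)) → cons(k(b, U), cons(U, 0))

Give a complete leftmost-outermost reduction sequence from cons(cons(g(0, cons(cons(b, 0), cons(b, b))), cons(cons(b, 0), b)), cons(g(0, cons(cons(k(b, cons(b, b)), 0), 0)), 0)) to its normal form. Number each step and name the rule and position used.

1. cons(cons(g(0, cons(cons(b, 0), cons(b, b))), cons(cons(b, 0), b)), cons(g(0, cons(cons(k(b, cons(b, b)), 0), 0)), 0))  →  cons(cons(cons(cons(b, 0), cons(b, b)), cons(cons(b, 0), b)), cons(g(0, cons(cons(k(b, cons(b, b)), 0), 0)), 0))   [R4 at 1.1]
2. cons(cons(cons(cons(b, 0), cons(b, b)), cons(cons(b, 0), b)), cons(g(0, cons(cons(k(b, cons(b, b)), 0), 0)), 0))  →  cons(cons(cons(cons(b, 0), cons(b, b)), cons(cons(b, 0), b)), cons(cons(cons(k(b, cons(b, b)), 0), 0), 0))   [R4 at 2.1]
3. cons(cons(cons(cons(b, 0), cons(b, b)), cons(cons(b, 0), b)), cons(cons(cons(k(b, cons(b, b)), 0), 0), 0))  →  cons(cons(cons(cons(b, 0), cons(b, b)), cons(cons(b, 0), b)), cons(cons(cons(0, 0), 0), 0))   [R1 at 2.1.1.1]

cons(cons(cons(cons(b, 0), cons(b, b)), cons(cons(b, 0), b)), cons(cons(cons(0, 0), 0), 0))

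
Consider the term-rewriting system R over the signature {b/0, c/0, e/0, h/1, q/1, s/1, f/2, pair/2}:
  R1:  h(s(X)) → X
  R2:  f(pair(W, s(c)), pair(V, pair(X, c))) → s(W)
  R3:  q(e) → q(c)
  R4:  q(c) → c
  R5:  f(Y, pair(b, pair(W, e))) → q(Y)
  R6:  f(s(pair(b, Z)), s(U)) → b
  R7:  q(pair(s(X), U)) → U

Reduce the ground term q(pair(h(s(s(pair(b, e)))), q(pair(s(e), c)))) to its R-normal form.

1. q(pair(h(s(s(pair(b, e)))), q(pair(s(e), c))))  →  q(pair(s(pair(b, e)), q(pair(s(e), c))))   [R1 at 1.1]
2. q(pair(s(pair(b, e)), q(pair(s(e), c))))  →  q(pair(s(e), c))   [R7 at ε]
3. q(pair(s(e), c))  →  c   [R7 at ε]

c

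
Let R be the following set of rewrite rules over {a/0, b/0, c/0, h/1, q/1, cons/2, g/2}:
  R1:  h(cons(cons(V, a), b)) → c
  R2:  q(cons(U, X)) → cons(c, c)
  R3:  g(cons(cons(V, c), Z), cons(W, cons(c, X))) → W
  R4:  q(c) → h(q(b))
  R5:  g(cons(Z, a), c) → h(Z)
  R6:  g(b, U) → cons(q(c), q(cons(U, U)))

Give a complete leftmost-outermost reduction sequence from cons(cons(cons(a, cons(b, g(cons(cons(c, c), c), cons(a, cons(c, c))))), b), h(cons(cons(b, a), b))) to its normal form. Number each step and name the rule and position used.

cons(cons(cons(a, cons(b, a)), b), c)

1. cons(cons(cons(a, cons(b, g(cons(cons(c, c), c), cons(a, cons(c, c))))), b), h(cons(cons(b, a), b)))  →  cons(cons(cons(a, cons(b, a)), b), h(cons(cons(b, a), b)))   [R3 at 1.1.2.2]
2. cons(cons(cons(a, cons(b, a)), b), h(cons(cons(b, a), b)))  →  cons(cons(cons(a, cons(b, a)), b), c)   [R1 at 2]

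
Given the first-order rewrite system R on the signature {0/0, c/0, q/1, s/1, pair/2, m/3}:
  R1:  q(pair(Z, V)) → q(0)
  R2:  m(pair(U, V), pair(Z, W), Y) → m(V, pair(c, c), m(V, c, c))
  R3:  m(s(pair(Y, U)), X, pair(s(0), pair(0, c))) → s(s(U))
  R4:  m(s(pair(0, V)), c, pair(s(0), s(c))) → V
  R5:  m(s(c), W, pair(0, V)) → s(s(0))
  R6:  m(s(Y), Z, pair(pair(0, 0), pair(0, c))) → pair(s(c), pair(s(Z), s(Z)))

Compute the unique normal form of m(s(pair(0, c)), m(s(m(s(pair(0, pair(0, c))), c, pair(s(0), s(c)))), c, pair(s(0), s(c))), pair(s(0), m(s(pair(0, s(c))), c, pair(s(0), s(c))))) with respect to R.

c

1. m(s(pair(0, c)), m(s(m(s(pair(0, pair(0, c))), c, pair(s(0), s(c)))), c, pair(s(0), s(c))), pair(s(0), m(s(pair(0, s(c))), c, pair(s(0), s(c)))))  →  m(s(pair(0, c)), m(s(pair(0, c)), c, pair(s(0), s(c))), pair(s(0), m(s(pair(0, s(c))), c, pair(s(0), s(c)))))   [R4 at 2.1.1]
2. m(s(pair(0, c)), m(s(pair(0, c)), c, pair(s(0), s(c))), pair(s(0), m(s(pair(0, s(c))), c, pair(s(0), s(c)))))  →  m(s(pair(0, c)), c, pair(s(0), m(s(pair(0, s(c))), c, pair(s(0), s(c)))))   [R4 at 2]
3. m(s(pair(0, c)), c, pair(s(0), m(s(pair(0, s(c))), c, pair(s(0), s(c)))))  →  m(s(pair(0, c)), c, pair(s(0), s(c)))   [R4 at 3.2]
4. m(s(pair(0, c)), c, pair(s(0), s(c)))  →  c   [R4 at ε]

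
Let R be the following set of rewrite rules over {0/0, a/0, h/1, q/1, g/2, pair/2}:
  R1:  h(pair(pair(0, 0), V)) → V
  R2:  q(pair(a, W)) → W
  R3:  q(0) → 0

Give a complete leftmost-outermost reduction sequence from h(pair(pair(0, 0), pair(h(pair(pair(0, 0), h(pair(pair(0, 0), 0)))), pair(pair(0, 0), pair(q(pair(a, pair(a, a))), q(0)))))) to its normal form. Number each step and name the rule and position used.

pair(0, pair(pair(0, 0), pair(pair(a, a), 0)))

1. h(pair(pair(0, 0), pair(h(pair(pair(0, 0), h(pair(pair(0, 0), 0)))), pair(pair(0, 0), pair(q(pair(a, pair(a, a))), q(0))))))  →  pair(h(pair(pair(0, 0), h(pair(pair(0, 0), 0)))), pair(pair(0, 0), pair(q(pair(a, pair(a, a))), q(0))))   [R1 at ε]
2. pair(h(pair(pair(0, 0), h(pair(pair(0, 0), 0)))), pair(pair(0, 0), pair(q(pair(a, pair(a, a))), q(0))))  →  pair(h(pair(pair(0, 0), 0)), pair(pair(0, 0), pair(q(pair(a, pair(a, a))), q(0))))   [R1 at 1]
3. pair(h(pair(pair(0, 0), 0)), pair(pair(0, 0), pair(q(pair(a, pair(a, a))), q(0))))  →  pair(0, pair(pair(0, 0), pair(q(pair(a, pair(a, a))), q(0))))   [R1 at 1]
4. pair(0, pair(pair(0, 0), pair(q(pair(a, pair(a, a))), q(0))))  →  pair(0, pair(pair(0, 0), pair(pair(a, a), q(0))))   [R2 at 2.2.1]
5. pair(0, pair(pair(0, 0), pair(pair(a, a), q(0))))  →  pair(0, pair(pair(0, 0), pair(pair(a, a), 0)))   [R3 at 2.2.2]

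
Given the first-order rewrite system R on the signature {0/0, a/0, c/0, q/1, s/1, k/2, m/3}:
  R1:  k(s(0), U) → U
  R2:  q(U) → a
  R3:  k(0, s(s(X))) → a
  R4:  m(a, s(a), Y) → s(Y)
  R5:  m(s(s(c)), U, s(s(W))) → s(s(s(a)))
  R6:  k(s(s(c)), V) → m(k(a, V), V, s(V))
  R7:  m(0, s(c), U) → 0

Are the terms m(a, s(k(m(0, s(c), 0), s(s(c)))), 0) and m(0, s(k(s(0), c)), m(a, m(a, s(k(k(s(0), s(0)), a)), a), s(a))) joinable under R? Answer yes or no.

Reduce t₁ = m(a, s(k(m(0, s(c), 0), s(s(c)))), 0):
1. m(a, s(k(m(0, s(c), 0), s(s(c)))), 0)  →  m(a, s(k(0, s(s(c)))), 0)   [R7 at 2.1.1]
2. m(a, s(k(0, s(s(c)))), 0)  →  m(a, s(a), 0)   [R3 at 2.1]
3. m(a, s(a), 0)  →  s(0)   [R4 at ε]

Reduce t₂ = m(0, s(k(s(0), c)), m(a, m(a, s(k(k(s(0), s(0)), a)), a), s(a))):
1. m(0, s(k(s(0), c)), m(a, m(a, s(k(k(s(0), s(0)), a)), a), s(a)))  →  m(0, s(c), m(a, m(a, s(k(k(s(0), s(0)), a)), a), s(a)))   [R1 at 2.1]
2. m(0, s(c), m(a, m(a, s(k(k(s(0), s(0)), a)), a), s(a)))  →  0   [R7 at ε]

no — NF(t₁) = s(0), NF(t₂) = 0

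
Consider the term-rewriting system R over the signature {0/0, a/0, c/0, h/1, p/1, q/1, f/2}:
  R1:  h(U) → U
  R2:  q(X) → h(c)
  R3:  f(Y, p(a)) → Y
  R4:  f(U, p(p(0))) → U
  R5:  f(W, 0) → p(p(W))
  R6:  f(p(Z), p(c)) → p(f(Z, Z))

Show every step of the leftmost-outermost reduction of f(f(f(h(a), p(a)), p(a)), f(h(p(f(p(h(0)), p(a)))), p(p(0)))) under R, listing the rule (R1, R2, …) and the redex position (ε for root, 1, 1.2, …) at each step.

a

1. f(f(f(h(a), p(a)), p(a)), f(h(p(f(p(h(0)), p(a)))), p(p(0))))  →  f(f(h(a), p(a)), f(h(p(f(p(h(0)), p(a)))), p(p(0))))   [R3 at 1]
2. f(f(h(a), p(a)), f(h(p(f(p(h(0)), p(a)))), p(p(0))))  →  f(h(a), f(h(p(f(p(h(0)), p(a)))), p(p(0))))   [R3 at 1]
3. f(h(a), f(h(p(f(p(h(0)), p(a)))), p(p(0))))  →  f(a, f(h(p(f(p(h(0)), p(a)))), p(p(0))))   [R1 at 1]
4. f(a, f(h(p(f(p(h(0)), p(a)))), p(p(0))))  →  f(a, h(p(f(p(h(0)), p(a)))))   [R4 at 2]
5. f(a, h(p(f(p(h(0)), p(a)))))  →  f(a, p(f(p(h(0)), p(a))))   [R1 at 2]
6. f(a, p(f(p(h(0)), p(a))))  →  f(a, p(p(h(0))))   [R3 at 2.1]
7. f(a, p(p(h(0))))  →  f(a, p(p(0)))   [R1 at 2.1.1]
8. f(a, p(p(0)))  →  a   [R4 at ε]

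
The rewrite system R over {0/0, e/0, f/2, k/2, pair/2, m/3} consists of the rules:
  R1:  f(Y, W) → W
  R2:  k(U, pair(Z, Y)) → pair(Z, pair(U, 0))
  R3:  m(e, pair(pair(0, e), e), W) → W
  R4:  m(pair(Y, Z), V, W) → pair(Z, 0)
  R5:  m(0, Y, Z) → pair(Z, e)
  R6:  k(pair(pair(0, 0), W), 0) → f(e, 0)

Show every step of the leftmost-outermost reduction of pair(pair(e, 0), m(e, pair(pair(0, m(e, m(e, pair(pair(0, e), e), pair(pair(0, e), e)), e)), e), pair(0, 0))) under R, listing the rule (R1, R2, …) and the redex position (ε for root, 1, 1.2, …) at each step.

pair(pair(e, 0), pair(0, 0))

1. pair(pair(e, 0), m(e, pair(pair(0, m(e, m(e, pair(pair(0, e), e), pair(pair(0, e), e)), e)), e), pair(0, 0)))  →  pair(pair(e, 0), m(e, pair(pair(0, m(e, pair(pair(0, e), e), e)), e), pair(0, 0)))   [R3 at 2.2.1.2.2]
2. pair(pair(e, 0), m(e, pair(pair(0, m(e, pair(pair(0, e), e), e)), e), pair(0, 0)))  →  pair(pair(e, 0), m(e, pair(pair(0, e), e), pair(0, 0)))   [R3 at 2.2.1.2]
3. pair(pair(e, 0), m(e, pair(pair(0, e), e), pair(0, 0)))  →  pair(pair(e, 0), pair(0, 0))   [R3 at 2]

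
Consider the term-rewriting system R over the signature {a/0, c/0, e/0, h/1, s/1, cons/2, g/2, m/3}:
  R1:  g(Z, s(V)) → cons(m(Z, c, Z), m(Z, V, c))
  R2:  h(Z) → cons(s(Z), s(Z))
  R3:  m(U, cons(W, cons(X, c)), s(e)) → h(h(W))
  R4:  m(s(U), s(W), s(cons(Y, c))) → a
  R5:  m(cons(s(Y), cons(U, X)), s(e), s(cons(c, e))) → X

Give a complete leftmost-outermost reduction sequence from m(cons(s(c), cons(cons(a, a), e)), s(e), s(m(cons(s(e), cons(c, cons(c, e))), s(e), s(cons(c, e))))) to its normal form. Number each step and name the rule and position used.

e

1. m(cons(s(c), cons(cons(a, a), e)), s(e), s(m(cons(s(e), cons(c, cons(c, e))), s(e), s(cons(c, e)))))  →  m(cons(s(c), cons(cons(a, a), e)), s(e), s(cons(c, e)))   [R5 at 3.1]
2. m(cons(s(c), cons(cons(a, a), e)), s(e), s(cons(c, e)))  →  e   [R5 at ε]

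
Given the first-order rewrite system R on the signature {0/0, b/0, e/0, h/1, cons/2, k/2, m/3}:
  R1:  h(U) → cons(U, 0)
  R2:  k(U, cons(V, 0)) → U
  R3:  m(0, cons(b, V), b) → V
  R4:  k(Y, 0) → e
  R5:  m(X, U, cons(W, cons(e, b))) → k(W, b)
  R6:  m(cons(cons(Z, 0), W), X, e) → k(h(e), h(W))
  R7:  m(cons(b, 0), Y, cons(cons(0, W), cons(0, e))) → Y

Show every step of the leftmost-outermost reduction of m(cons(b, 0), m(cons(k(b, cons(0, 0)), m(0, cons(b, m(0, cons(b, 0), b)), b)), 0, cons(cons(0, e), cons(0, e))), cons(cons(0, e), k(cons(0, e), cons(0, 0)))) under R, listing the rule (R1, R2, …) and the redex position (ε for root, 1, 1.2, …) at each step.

1. m(cons(b, 0), m(cons(k(b, cons(0, 0)), m(0, cons(b, m(0, cons(b, 0), b)), b)), 0, cons(cons(0, e), cons(0, e))), cons(cons(0, e), k(cons(0, e), cons(0, 0))))  →  m(cons(b, 0), m(cons(b, m(0, cons(b, m(0, cons(b, 0), b)), b)), 0, cons(cons(0, e), cons(0, e))), cons(cons(0, e), k(cons(0, e), cons(0, 0))))   [R2 at 2.1.1]
2. m(cons(b, 0), m(cons(b, m(0, cons(b, m(0, cons(b, 0), b)), b)), 0, cons(cons(0, e), cons(0, e))), cons(cons(0, e), k(cons(0, e), cons(0, 0))))  →  m(cons(b, 0), m(cons(b, m(0, cons(b, 0), b)), 0, cons(cons(0, e), cons(0, e))), cons(cons(0, e), k(cons(0, e), cons(0, 0))))   [R3 at 2.1.2]
3. m(cons(b, 0), m(cons(b, m(0, cons(b, 0), b)), 0, cons(cons(0, e), cons(0, e))), cons(cons(0, e), k(cons(0, e), cons(0, 0))))  →  m(cons(b, 0), m(cons(b, 0), 0, cons(cons(0, e), cons(0, e))), cons(cons(0, e), k(cons(0, e), cons(0, 0))))   [R3 at 2.1.2]
4. m(cons(b, 0), m(cons(b, 0), 0, cons(cons(0, e), cons(0, e))), cons(cons(0, e), k(cons(0, e), cons(0, 0))))  →  m(cons(b, 0), 0, cons(cons(0, e), k(cons(0, e), cons(0, 0))))   [R7 at 2]
5. m(cons(b, 0), 0, cons(cons(0, e), k(cons(0, e), cons(0, 0))))  →  m(cons(b, 0), 0, cons(cons(0, e), cons(0, e)))   [R2 at 3.2]
6. m(cons(b, 0), 0, cons(cons(0, e), cons(0, e)))  →  0   [R7 at ε]

0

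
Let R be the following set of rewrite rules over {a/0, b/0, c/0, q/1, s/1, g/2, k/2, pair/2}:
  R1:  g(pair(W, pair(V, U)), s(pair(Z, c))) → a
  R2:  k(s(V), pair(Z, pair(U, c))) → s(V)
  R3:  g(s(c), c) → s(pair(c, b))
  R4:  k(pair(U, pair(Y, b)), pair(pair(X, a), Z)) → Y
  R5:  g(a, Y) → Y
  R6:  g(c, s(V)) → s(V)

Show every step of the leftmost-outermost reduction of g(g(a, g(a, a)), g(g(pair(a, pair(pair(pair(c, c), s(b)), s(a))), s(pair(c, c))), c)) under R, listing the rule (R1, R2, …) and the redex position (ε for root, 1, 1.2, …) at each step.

1. g(g(a, g(a, a)), g(g(pair(a, pair(pair(pair(c, c), s(b)), s(a))), s(pair(c, c))), c))  →  g(g(a, a), g(g(pair(a, pair(pair(pair(c, c), s(b)), s(a))), s(pair(c, c))), c))   [R5 at 1]
2. g(g(a, a), g(g(pair(a, pair(pair(pair(c, c), s(b)), s(a))), s(pair(c, c))), c))  →  g(a, g(g(pair(a, pair(pair(pair(c, c), s(b)), s(a))), s(pair(c, c))), c))   [R5 at 1]
3. g(a, g(g(pair(a, pair(pair(pair(c, c), s(b)), s(a))), s(pair(c, c))), c))  →  g(g(pair(a, pair(pair(pair(c, c), s(b)), s(a))), s(pair(c, c))), c)   [R5 at ε]
4. g(g(pair(a, pair(pair(pair(c, c), s(b)), s(a))), s(pair(c, c))), c)  →  g(a, c)   [R1 at 1]
5. g(a, c)  →  c   [R5 at ε]

c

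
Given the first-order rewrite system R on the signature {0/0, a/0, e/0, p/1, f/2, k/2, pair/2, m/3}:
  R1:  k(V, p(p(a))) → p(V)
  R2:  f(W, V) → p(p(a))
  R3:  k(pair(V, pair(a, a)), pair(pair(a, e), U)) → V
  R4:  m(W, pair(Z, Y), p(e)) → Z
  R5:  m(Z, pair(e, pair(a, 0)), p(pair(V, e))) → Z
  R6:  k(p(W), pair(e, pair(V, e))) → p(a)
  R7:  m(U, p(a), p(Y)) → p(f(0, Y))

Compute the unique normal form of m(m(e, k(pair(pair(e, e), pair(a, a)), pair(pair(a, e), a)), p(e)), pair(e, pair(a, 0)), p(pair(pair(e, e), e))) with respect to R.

1. m(m(e, k(pair(pair(e, e), pair(a, a)), pair(pair(a, e), a)), p(e)), pair(e, pair(a, 0)), p(pair(pair(e, e), e)))  →  m(e, k(pair(pair(e, e), pair(a, a)), pair(pair(a, e), a)), p(e))   [R5 at ε]
2. m(e, k(pair(pair(e, e), pair(a, a)), pair(pair(a, e), a)), p(e))  →  m(e, pair(e, e), p(e))   [R3 at 2]
3. m(e, pair(e, e), p(e))  →  e   [R4 at ε]

e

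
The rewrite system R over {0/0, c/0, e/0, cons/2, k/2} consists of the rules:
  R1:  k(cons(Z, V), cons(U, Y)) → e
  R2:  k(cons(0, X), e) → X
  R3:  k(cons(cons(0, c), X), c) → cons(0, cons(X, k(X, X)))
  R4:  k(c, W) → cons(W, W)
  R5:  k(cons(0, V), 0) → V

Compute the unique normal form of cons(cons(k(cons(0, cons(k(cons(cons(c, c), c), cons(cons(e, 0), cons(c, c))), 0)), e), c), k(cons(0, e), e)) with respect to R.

cons(cons(cons(e, 0), c), e)

1. cons(cons(k(cons(0, cons(k(cons(cons(c, c), c), cons(cons(e, 0), cons(c, c))), 0)), e), c), k(cons(0, e), e))  →  cons(cons(cons(k(cons(cons(c, c), c), cons(cons(e, 0), cons(c, c))), 0), c), k(cons(0, e), e))   [R2 at 1.1]
2. cons(cons(cons(k(cons(cons(c, c), c), cons(cons(e, 0), cons(c, c))), 0), c), k(cons(0, e), e))  →  cons(cons(cons(e, 0), c), k(cons(0, e), e))   [R1 at 1.1.1]
3. cons(cons(cons(e, 0), c), k(cons(0, e), e))  →  cons(cons(cons(e, 0), c), e)   [R2 at 2]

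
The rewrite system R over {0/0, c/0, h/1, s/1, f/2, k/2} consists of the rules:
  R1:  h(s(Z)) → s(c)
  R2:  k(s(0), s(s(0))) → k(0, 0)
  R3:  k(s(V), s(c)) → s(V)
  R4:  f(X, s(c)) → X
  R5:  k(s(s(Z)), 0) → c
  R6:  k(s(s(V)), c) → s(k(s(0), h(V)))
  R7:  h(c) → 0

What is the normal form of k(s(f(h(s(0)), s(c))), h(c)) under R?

1. k(s(f(h(s(0)), s(c))), h(c))  →  k(s(h(s(0))), h(c))   [R4 at 1.1]
2. k(s(h(s(0))), h(c))  →  k(s(s(c)), h(c))   [R1 at 1.1]
3. k(s(s(c)), h(c))  →  k(s(s(c)), 0)   [R7 at 2]
4. k(s(s(c)), 0)  →  c   [R5 at ε]

c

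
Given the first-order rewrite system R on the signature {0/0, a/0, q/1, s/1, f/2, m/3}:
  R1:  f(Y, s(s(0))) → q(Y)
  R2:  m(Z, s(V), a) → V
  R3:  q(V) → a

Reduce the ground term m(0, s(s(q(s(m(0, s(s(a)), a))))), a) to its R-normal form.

s(a)

1. m(0, s(s(q(s(m(0, s(s(a)), a))))), a)  →  s(q(s(m(0, s(s(a)), a))))   [R2 at ε]
2. s(q(s(m(0, s(s(a)), a))))  →  s(a)   [R3 at 1]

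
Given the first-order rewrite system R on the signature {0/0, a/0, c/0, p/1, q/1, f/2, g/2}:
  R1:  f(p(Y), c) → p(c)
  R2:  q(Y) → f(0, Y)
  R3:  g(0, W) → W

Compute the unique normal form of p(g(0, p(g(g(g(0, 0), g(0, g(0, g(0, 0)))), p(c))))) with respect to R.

1. p(g(0, p(g(g(g(0, 0), g(0, g(0, g(0, 0)))), p(c)))))  →  p(p(g(g(g(0, 0), g(0, g(0, g(0, 0)))), p(c))))   [R3 at 1]
2. p(p(g(g(g(0, 0), g(0, g(0, g(0, 0)))), p(c))))  →  p(p(g(g(0, g(0, g(0, g(0, 0)))), p(c))))   [R3 at 1.1.1.1]
3. p(p(g(g(0, g(0, g(0, g(0, 0)))), p(c))))  →  p(p(g(g(0, g(0, g(0, 0))), p(c))))   [R3 at 1.1.1]
4. p(p(g(g(0, g(0, g(0, 0))), p(c))))  →  p(p(g(g(0, g(0, 0)), p(c))))   [R3 at 1.1.1]
5. p(p(g(g(0, g(0, 0)), p(c))))  →  p(p(g(g(0, 0), p(c))))   [R3 at 1.1.1]
6. p(p(g(g(0, 0), p(c))))  →  p(p(g(0, p(c))))   [R3 at 1.1.1]
7. p(p(g(0, p(c))))  →  p(p(p(c)))   [R3 at 1.1]

p(p(p(c)))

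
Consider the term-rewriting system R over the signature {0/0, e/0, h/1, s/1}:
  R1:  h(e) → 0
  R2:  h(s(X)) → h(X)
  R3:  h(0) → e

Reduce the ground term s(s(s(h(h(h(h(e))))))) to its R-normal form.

1. s(s(s(h(h(h(h(e)))))))  →  s(s(s(h(h(h(0))))))   [R1 at 1.1.1.1.1.1]
2. s(s(s(h(h(h(0))))))  →  s(s(s(h(h(e)))))   [R3 at 1.1.1.1.1]
3. s(s(s(h(h(e)))))  →  s(s(s(h(0))))   [R1 at 1.1.1.1]
4. s(s(s(h(0))))  →  s(s(s(e)))   [R3 at 1.1.1]

s(s(s(e)))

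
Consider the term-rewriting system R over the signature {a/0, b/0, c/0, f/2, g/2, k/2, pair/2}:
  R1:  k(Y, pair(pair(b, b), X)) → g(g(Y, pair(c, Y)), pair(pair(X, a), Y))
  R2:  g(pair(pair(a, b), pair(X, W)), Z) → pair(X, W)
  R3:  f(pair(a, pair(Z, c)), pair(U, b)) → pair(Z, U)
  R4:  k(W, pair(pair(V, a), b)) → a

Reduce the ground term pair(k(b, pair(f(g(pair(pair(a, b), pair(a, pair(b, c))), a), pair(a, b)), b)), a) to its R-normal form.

pair(a, a)

1. pair(k(b, pair(f(g(pair(pair(a, b), pair(a, pair(b, c))), a), pair(a, b)), b)), a)  →  pair(k(b, pair(f(pair(a, pair(b, c)), pair(a, b)), b)), a)   [R2 at 1.2.1.1]
2. pair(k(b, pair(f(pair(a, pair(b, c)), pair(a, b)), b)), a)  →  pair(k(b, pair(pair(b, a), b)), a)   [R3 at 1.2.1]
3. pair(k(b, pair(pair(b, a), b)), a)  →  pair(a, a)   [R4 at 1]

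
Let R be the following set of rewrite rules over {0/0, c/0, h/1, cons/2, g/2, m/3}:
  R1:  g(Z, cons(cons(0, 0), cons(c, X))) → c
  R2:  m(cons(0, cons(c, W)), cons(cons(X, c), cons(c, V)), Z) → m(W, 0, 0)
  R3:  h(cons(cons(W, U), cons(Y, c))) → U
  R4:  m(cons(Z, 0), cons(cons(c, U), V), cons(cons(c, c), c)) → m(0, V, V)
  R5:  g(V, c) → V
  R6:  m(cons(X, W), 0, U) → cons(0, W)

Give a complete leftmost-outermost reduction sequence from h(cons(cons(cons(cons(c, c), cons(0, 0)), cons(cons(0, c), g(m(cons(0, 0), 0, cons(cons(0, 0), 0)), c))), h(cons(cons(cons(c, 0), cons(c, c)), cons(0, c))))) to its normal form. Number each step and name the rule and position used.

cons(cons(0, c), cons(0, 0))

1. h(cons(cons(cons(cons(c, c), cons(0, 0)), cons(cons(0, c), g(m(cons(0, 0), 0, cons(cons(0, 0), 0)), c))), h(cons(cons(cons(c, 0), cons(c, c)), cons(0, c)))))  →  h(cons(cons(cons(cons(c, c), cons(0, 0)), cons(cons(0, c), m(cons(0, 0), 0, cons(cons(0, 0), 0)))), h(cons(cons(cons(c, 0), cons(c, c)), cons(0, c)))))   [R5 at 1.1.2.2]
2. h(cons(cons(cons(cons(c, c), cons(0, 0)), cons(cons(0, c), m(cons(0, 0), 0, cons(cons(0, 0), 0)))), h(cons(cons(cons(c, 0), cons(c, c)), cons(0, c)))))  →  h(cons(cons(cons(cons(c, c), cons(0, 0)), cons(cons(0, c), cons(0, 0))), h(cons(cons(cons(c, 0), cons(c, c)), cons(0, c)))))   [R6 at 1.1.2.2]
3. h(cons(cons(cons(cons(c, c), cons(0, 0)), cons(cons(0, c), cons(0, 0))), h(cons(cons(cons(c, 0), cons(c, c)), cons(0, c)))))  →  h(cons(cons(cons(cons(c, c), cons(0, 0)), cons(cons(0, c), cons(0, 0))), cons(c, c)))   [R3 at 1.2]
4. h(cons(cons(cons(cons(c, c), cons(0, 0)), cons(cons(0, c), cons(0, 0))), cons(c, c)))  →  cons(cons(0, c), cons(0, 0))   [R3 at ε]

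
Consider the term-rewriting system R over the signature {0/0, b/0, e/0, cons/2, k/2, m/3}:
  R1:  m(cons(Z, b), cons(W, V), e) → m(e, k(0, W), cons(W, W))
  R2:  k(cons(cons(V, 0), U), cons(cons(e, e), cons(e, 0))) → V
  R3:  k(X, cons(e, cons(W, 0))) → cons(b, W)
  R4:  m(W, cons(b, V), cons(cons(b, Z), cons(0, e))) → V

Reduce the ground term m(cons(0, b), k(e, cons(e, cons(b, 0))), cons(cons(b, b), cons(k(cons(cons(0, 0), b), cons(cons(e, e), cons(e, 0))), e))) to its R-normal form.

b

1. m(cons(0, b), k(e, cons(e, cons(b, 0))), cons(cons(b, b), cons(k(cons(cons(0, 0), b), cons(cons(e, e), cons(e, 0))), e)))  →  m(cons(0, b), cons(b, b), cons(cons(b, b), cons(k(cons(cons(0, 0), b), cons(cons(e, e), cons(e, 0))), e)))   [R3 at 2]
2. m(cons(0, b), cons(b, b), cons(cons(b, b), cons(k(cons(cons(0, 0), b), cons(cons(e, e), cons(e, 0))), e)))  →  m(cons(0, b), cons(b, b), cons(cons(b, b), cons(0, e)))   [R2 at 3.2.1]
3. m(cons(0, b), cons(b, b), cons(cons(b, b), cons(0, e)))  →  b   [R4 at ε]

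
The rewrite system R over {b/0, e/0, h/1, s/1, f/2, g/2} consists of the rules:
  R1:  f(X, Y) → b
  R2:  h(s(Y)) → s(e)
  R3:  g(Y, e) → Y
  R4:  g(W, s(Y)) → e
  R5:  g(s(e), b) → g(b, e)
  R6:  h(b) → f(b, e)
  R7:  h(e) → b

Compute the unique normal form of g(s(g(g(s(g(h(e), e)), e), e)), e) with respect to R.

1. g(s(g(g(s(g(h(e), e)), e), e)), e)  →  s(g(g(s(g(h(e), e)), e), e))   [R3 at ε]
2. s(g(g(s(g(h(e), e)), e), e))  →  s(g(s(g(h(e), e)), e))   [R3 at 1]
3. s(g(s(g(h(e), e)), e))  →  s(s(g(h(e), e)))   [R3 at 1]
4. s(s(g(h(e), e)))  →  s(s(h(e)))   [R3 at 1.1]
5. s(s(h(e)))  →  s(s(b))   [R7 at 1.1]

s(s(b))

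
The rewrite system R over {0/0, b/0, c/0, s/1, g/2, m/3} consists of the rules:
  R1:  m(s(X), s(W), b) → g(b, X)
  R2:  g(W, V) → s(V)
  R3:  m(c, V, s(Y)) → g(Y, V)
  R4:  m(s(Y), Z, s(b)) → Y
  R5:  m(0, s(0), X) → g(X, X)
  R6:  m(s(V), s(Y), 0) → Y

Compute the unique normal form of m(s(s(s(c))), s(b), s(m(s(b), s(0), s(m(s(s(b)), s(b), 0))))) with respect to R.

1. m(s(s(s(c))), s(b), s(m(s(b), s(0), s(m(s(s(b)), s(b), 0)))))  →  m(s(s(s(c))), s(b), s(m(s(b), s(0), s(b))))   [R6 at 3.1.3.1]
2. m(s(s(s(c))), s(b), s(m(s(b), s(0), s(b))))  →  m(s(s(s(c))), s(b), s(b))   [R4 at 3.1]
3. m(s(s(s(c))), s(b), s(b))  →  s(s(c))   [R4 at ε]

s(s(c))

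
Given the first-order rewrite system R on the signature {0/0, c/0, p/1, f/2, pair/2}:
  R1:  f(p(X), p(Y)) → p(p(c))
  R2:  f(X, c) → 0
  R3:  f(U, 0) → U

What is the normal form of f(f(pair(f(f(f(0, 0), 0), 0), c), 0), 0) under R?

1. f(f(pair(f(f(f(0, 0), 0), 0), c), 0), 0)  →  f(pair(f(f(f(0, 0), 0), 0), c), 0)   [R3 at ε]
2. f(pair(f(f(f(0, 0), 0), 0), c), 0)  →  pair(f(f(f(0, 0), 0), 0), c)   [R3 at ε]
3. pair(f(f(f(0, 0), 0), 0), c)  →  pair(f(f(0, 0), 0), c)   [R3 at 1]
4. pair(f(f(0, 0), 0), c)  →  pair(f(0, 0), c)   [R3 at 1]
5. pair(f(0, 0), c)  →  pair(0, c)   [R3 at 1]

pair(0, c)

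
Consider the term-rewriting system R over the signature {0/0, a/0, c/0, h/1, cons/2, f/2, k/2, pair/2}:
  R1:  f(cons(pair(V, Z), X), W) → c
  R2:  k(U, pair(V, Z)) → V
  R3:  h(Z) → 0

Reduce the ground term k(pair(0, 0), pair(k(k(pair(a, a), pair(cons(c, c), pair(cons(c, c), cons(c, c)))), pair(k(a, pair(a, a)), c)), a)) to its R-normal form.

1. k(pair(0, 0), pair(k(k(pair(a, a), pair(cons(c, c), pair(cons(c, c), cons(c, c)))), pair(k(a, pair(a, a)), c)), a))  →  k(k(pair(a, a), pair(cons(c, c), pair(cons(c, c), cons(c, c)))), pair(k(a, pair(a, a)), c))   [R2 at ε]
2. k(k(pair(a, a), pair(cons(c, c), pair(cons(c, c), cons(c, c)))), pair(k(a, pair(a, a)), c))  →  k(a, pair(a, a))   [R2 at ε]
3. k(a, pair(a, a))  →  a   [R2 at ε]

a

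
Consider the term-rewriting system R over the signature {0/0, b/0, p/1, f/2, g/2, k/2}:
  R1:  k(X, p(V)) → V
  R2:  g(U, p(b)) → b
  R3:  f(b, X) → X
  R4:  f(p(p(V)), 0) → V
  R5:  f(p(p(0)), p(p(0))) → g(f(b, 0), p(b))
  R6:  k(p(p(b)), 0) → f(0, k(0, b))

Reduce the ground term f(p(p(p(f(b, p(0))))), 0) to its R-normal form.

p(p(0))

1. f(p(p(p(f(b, p(0))))), 0)  →  p(f(b, p(0)))   [R4 at ε]
2. p(f(b, p(0)))  →  p(p(0))   [R3 at 1]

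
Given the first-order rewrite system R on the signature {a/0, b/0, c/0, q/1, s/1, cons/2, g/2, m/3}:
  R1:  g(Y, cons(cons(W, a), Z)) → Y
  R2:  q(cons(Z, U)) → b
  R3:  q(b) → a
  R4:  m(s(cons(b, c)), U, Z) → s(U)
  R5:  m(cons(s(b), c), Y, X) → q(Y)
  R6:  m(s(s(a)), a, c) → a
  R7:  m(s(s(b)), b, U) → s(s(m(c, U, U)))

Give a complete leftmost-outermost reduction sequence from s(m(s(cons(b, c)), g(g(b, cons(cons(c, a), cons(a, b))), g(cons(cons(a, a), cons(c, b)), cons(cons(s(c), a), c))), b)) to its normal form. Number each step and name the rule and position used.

1. s(m(s(cons(b, c)), g(g(b, cons(cons(c, a), cons(a, b))), g(cons(cons(a, a), cons(c, b)), cons(cons(s(c), a), c))), b))  →  s(s(g(g(b, cons(cons(c, a), cons(a, b))), g(cons(cons(a, a), cons(c, b)), cons(cons(s(c), a), c)))))   [R4 at 1]
2. s(s(g(g(b, cons(cons(c, a), cons(a, b))), g(cons(cons(a, a), cons(c, b)), cons(cons(s(c), a), c)))))  →  s(s(g(b, g(cons(cons(a, a), cons(c, b)), cons(cons(s(c), a), c)))))   [R1 at 1.1.1]
3. s(s(g(b, g(cons(cons(a, a), cons(c, b)), cons(cons(s(c), a), c)))))  →  s(s(g(b, cons(cons(a, a), cons(c, b)))))   [R1 at 1.1.2]
4. s(s(g(b, cons(cons(a, a), cons(c, b)))))  →  s(s(b))   [R1 at 1.1]

s(s(b))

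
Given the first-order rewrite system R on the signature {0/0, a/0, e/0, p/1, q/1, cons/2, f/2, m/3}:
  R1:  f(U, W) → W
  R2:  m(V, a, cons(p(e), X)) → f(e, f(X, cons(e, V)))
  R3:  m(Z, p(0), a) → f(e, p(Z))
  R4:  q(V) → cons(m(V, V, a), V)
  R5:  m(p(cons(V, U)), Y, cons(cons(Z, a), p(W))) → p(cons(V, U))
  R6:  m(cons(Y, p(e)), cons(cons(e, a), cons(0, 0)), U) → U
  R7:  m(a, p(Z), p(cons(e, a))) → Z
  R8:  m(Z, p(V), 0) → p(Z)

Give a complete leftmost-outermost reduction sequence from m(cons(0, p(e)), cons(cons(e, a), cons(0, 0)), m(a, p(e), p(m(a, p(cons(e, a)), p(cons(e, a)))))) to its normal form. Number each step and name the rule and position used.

e

1. m(cons(0, p(e)), cons(cons(e, a), cons(0, 0)), m(a, p(e), p(m(a, p(cons(e, a)), p(cons(e, a))))))  →  m(a, p(e), p(m(a, p(cons(e, a)), p(cons(e, a)))))   [R6 at ε]
2. m(a, p(e), p(m(a, p(cons(e, a)), p(cons(e, a)))))  →  m(a, p(e), p(cons(e, a)))   [R7 at 3.1]
3. m(a, p(e), p(cons(e, a)))  →  e   [R7 at ε]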